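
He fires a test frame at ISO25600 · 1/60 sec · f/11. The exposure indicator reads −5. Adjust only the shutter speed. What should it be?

1/2s

Underexposed by 5 stops → need 5 stops brighter.
Shutter speed: 1/60 → 1/30 → 1/15 → 1/8 → 1/4 → 1/2.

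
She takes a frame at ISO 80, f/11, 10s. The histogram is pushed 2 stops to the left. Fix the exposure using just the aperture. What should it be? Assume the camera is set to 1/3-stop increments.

f/5.6

Underexposed by 2 stops → need 2 stops brighter.
Aperture: f/11 → f/10 → f/9 → f/8 → f/7.1 → f/6.3 → f/5.6.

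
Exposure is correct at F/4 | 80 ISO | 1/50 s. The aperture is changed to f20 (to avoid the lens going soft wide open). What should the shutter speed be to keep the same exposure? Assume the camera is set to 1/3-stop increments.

Aperture: f/4 → f/4.5 → f/5 → f/5.6 → f/6.3 → f/7.1 → f/8 → f/9 → f/10 → f/11 → f/13 → f/14 → f/16 → f/18 → f/20 — 4 2/3 stops smaller aperture (darker).
Need 4 2/3 stops brighter from the shutter speed: 1/50 → 1/40 → 1/30 → 1/25 → 1/20 → 1/15 → 1/13 → 1/10 → 1/8 → 1/6 → 1/5 → 1/4 → 0.3 → 0.4 → 0.5.

0.5 s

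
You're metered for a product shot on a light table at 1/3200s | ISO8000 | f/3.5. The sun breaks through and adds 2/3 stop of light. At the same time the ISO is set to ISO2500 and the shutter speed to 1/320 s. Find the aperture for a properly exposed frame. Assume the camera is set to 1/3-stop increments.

Scene light: 2/3 stop brighter.
ISO: 8000 → 6400 → 5000 → 4000 → 3200 → 2500 — 1 2/3 stops dropped (darker).
Shutter speed: 1/3200 → 1/2500 → 1/2000 → 1/1600 → 1/1250 → 1/1000 → 1/800 → 1/640 → 1/500 → 1/400 → 1/320 — 3 1/3 stops longer (brighter).
Net so far: 2 1/3 stops brighter. Aperture: f/3.5 → f/4 → f/4.5 → f/5 → f/5.6 → f/6.3 → f/7.1 → f/8.

f/8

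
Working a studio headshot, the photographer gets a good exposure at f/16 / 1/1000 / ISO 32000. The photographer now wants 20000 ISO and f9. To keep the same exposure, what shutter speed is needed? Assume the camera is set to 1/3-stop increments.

1/2000s

ISO: 32000 → 25600 → 20000 — 2/3 stop dropped (darker).
Aperture: f/16 → f/14 → f/13 → f/11 → f/10 → f/9 — 1 2/3 stops larger aperture (brighter).
Net change so far: 1 stop brighter. Offset with the shutter speed: 1/1000 → 1/1250 → 1/1600 → 1/2000.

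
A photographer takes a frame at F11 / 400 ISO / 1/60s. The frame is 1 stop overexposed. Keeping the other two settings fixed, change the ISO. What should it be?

Overexposed by 1 stop → need 1 stop darker.
ISO: 400 → 200.

ISO 200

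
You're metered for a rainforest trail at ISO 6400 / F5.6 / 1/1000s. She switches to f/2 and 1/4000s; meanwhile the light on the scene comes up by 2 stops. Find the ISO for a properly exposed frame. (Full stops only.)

ISO 800

Scene light: 2 stops brighter.
Aperture: f/5.6 → f/4 → f/2.8 → f/2 — 3 stops larger aperture (brighter).
Shutter speed: 1/1000 → 1/2000 → 1/4000 — 2 stops faster (darker).
Net so far: 3 stops brighter. ISO: 6400 → 3200 → 1600 → 800.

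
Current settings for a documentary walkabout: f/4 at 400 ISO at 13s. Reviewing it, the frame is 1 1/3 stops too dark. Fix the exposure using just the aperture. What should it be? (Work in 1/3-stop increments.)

Underexposed by 1 1/3 stops → need 1 1/3 stops brighter.
Aperture: f/4 → f/3.5 → f/3.2 → f/2.8 → f/2.5.

f/2.5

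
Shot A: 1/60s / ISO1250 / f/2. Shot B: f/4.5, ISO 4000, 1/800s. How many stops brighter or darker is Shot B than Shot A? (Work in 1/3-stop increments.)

4 1/3 stops darker

Aperture: f/2 → f/2.2 → f/2.5 → f/2.8 → f/3.2 → f/3.5 → f/4 → f/4.5 — 2 1/3 stops narrower (darker).
Shutter speed: 1/60 → 1/80 → 1/100 → 1/125 → 1/160 → 1/200 → 1/250 → 1/320 → 1/400 → 1/500 → 1/640 → 1/800 — 3 2/3 stops faster (darker).
ISO: 1250 → 1600 → 2000 → 2500 → 3200 → 4000 — 1 2/3 stops higher (brighter).
Net: −2 1/3 −3 2/3 +1 2/3 = −4 1/3 stops.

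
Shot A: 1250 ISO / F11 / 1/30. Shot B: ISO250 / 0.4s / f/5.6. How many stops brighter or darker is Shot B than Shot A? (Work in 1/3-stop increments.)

Aperture: f/11 → f/10 → f/9 → f/8 → f/7.1 → f/6.3 → f/5.6 — 2 stops opened up (brighter).
Shutter speed: 1/30 → 1/25 → 1/20 → 1/15 → 1/13 → 1/10 → 1/8 → 1/6 → 1/5 → 1/4 → 0.3 → 0.4 — 3 2/3 stops slower (brighter).
ISO: 1250 → 1000 → 800 → 640 → 500 → 400 → 320 → 250 — 2 1/3 stops dropped (darker).
Net: +2 +3 2/3 −2 1/3 = +3 1/3 stops.

3 1/3 stops brighter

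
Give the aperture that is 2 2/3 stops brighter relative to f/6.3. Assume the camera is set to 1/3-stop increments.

Aperture: f/6.3 → f/5.6 → f/5 → f/4.5 → f/4 → f/3.5 → f/3.2 → f/2.8 → f/2.5 — 2 2/3 stops wider (brighter).

f/2.5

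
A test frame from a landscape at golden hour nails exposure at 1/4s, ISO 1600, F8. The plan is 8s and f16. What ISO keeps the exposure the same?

Shutter speed: 1/4 → 1/2 → 1 → 2 → 4 → 8 — 5 stops slower (brighter).
Aperture: f/8 → f/11 → f/16 — 2 stops smaller aperture (darker).
Net change so far: 3 stops brighter. Offset with the ISO: 1600 → 800 → 400 → 200.

ISO 200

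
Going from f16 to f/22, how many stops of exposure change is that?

1 stop

f/16 → f/22 — count the steps: 1 stop.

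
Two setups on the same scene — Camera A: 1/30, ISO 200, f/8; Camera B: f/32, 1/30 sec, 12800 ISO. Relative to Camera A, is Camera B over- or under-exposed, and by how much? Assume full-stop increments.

Aperture: f/8 → f/11 → f/16 → f/22 → f/32 — 4 stops stopped down (darker).
Shutter speed: unchanged.
ISO: 200 → 400 → 800 → 1600 → 3200 → 6400 → 12800 — 6 stops raised (brighter).
Net: −4 +6 = +2 stops.

2 stops brighter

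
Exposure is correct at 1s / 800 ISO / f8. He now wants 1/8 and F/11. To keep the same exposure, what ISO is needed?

ISO 12800

Shutter speed: 1 → 1/2 → 1/4 → 1/8 — 3 stops shorter (darker).
Aperture: f/8 → f/11 — 1 stop narrower (darker).
Net change so far: 4 stops darker. Offset with the ISO: 800 → 1600 → 3200 → 6400 → 12800.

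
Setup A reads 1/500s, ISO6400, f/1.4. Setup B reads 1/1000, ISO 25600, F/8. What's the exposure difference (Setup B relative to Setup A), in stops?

4 stops darker

Aperture: f/1.4 → f/2 → f/2.8 → f/4 → f/5.6 → f/8 — 5 stops stopped down (darker).
Shutter speed: 1/500 → 1/1000 — 1 stop shorter (darker).
ISO: 6400 → 12800 → 25600 — 2 stops higher (brighter).
Net: −5 −1 +2 = −4 stops.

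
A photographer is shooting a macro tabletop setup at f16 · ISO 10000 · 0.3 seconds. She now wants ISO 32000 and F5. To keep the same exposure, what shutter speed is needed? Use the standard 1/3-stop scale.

ISO: 10000 → 12800 → 16000 → 20000 → 25600 → 32000 — 1 2/3 stops higher (brighter).
Aperture: f/16 → f/14 → f/13 → f/11 → f/10 → f/9 → f/8 → f/7.1 → f/6.3 → f/5.6 → f/5 — 3 1/3 stops wider (brighter).
Net change so far: 5 stops brighter. Offset with the shutter speed: 0.3 → 1/4 → 1/5 → 1/6 → 1/8 → 1/10 → 1/13 → 1/15 → 1/20 → 1/25 → 1/30 → 1/40 → 1/50 → 1/60 → 1/80 → 1/100.

1/100s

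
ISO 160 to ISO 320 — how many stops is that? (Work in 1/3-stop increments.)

160 → 200 → 250 → 320 — count the steps: 3 third-stops = 1 stop.

1 stop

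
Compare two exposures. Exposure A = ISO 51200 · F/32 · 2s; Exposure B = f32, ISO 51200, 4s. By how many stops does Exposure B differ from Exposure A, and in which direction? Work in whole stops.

Aperture: unchanged.
Shutter speed: 2 → 4 — 1 stop longer (brighter).
ISO: unchanged.
Net: +1 = +1 stop.

1 stop brighter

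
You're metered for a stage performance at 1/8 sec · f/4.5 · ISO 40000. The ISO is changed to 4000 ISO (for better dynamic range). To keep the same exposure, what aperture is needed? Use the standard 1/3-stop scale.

ISO: 40000 → 32000 → 25600 → 20000 → 16000 → 12800 → 10000 → 8000 → 6400 → 5000 → 4000 — 3 1/3 stops lower (darker).
Need 3 1/3 stops brighter from the aperture: f/4.5 → f/4 → f/3.5 → f/3.2 → f/2.8 → f/2.5 → f/2.2 → f/2 → f/1.8 → f/1.6 → f/1.4.

f/1.4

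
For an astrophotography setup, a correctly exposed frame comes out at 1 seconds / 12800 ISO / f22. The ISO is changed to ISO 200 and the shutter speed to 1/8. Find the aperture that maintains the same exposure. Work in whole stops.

f/1.0

ISO: 12800 → 6400 → 3200 → 1600 → 800 → 400 → 200 — 6 stops lower (darker).
Shutter speed: 1 → 1/2 → 1/4 → 1/8 — 3 stops faster (darker).
Net change so far: 9 stops darker. Offset with the aperture: f/22 → f/16 → f/11 → f/8 → f/5.6 → f/4 → f/2.8 → f/2 → f/1.4 → f/1.0.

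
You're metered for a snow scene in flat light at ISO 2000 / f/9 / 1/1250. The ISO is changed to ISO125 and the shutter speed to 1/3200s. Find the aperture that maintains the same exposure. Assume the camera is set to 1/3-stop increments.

ISO: 2000 → 1600 → 1250 → 1000 → 800 → 640 → 500 → 400 → 320 → 250 → 200 → 160 → 125 — 4 stops lower (darker).
Shutter speed: 1/1250 → 1/1600 → 1/2000 → 1/2500 → 1/3200 — 1 1/3 stops faster (darker).
Net change so far: 5 1/3 stops darker. Offset with the aperture: f/9 → f/8 → f/7.1 → f/6.3 → f/5.6 → f/5 → f/4.5 → f/4 → f/3.5 → f/3.2 → f/2.8 → f/2.5 → f/2.2 → f/2 → f/1.8 → f/1.6 → f/1.4.

f/1.4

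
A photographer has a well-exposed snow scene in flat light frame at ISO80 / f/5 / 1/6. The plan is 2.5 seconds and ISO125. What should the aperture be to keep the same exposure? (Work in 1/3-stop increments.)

f/25

Shutter speed: 1/6 → 1/5 → 1/4 → 0.3 → 0.4 → 0.5 → 0.6 → 0.8 → 1 → 1.3 → 1.6 → 2 → 2.5 — 4 stops longer (brighter).
ISO: 80 → 100 → 125 — 2/3 stop raised (brighter).
Net change so far: 4 2/3 stops brighter. Offset with the aperture: f/5 → f/5.6 → f/6.3 → f/7.1 → f/8 → f/9 → f/10 → f/11 → f/13 → f/14 → f/16 → f/18 → f/20 → f/22 → f/25.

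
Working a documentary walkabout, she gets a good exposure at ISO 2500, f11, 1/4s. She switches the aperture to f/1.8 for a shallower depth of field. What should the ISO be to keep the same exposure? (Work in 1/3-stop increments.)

Aperture: f/11 → f/10 → f/9 → f/8 → f/7.1 → f/6.3 → f/5.6 → f/5 → f/4.5 → f/4 → f/3.5 → f/3.2 → f/2.8 → f/2.5 → f/2.2 → f/2 → f/1.8 — 5 1/3 stops larger aperture (brighter).
Need 5 1/3 stops darker from the ISO: 2500 → 2000 → 1600 → 1250 → 1000 → 800 → 640 → 500 → 400 → 320 → 250 → 200 → 160 → 125 → 100 → 80 → 64.

ISO 64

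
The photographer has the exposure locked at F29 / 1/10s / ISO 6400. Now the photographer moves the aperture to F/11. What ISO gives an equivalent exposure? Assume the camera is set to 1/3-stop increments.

Aperture: f/29 → f/25 → f/22 → f/20 → f/18 → f/16 → f/14 → f/13 → f/11 — 2 2/3 stops opened up (brighter).
Need 2 2/3 stops darker from the ISO: 6400 → 5000 → 4000 → 3200 → 2500 → 2000 → 1600 → 1250 → 1000.

ISO 1000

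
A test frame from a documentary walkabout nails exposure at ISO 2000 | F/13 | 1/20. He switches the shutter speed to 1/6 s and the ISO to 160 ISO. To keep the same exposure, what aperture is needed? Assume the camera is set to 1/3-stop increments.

f/6.3

Shutter speed: 1/20 → 1/15 → 1/13 → 1/10 → 1/8 → 1/6 — 1 2/3 stops longer (brighter).
ISO: 2000 → 1600 → 1250 → 1000 → 800 → 640 → 500 → 400 → 320 → 250 → 200 → 160 — 3 2/3 stops dropped (darker).
Net change so far: 2 stops darker. Offset with the aperture: f/13 → f/11 → f/10 → f/9 → f/8 → f/7.1 → f/6.3.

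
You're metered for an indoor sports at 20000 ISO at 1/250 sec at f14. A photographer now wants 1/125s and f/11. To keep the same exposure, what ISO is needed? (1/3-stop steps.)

Shutter speed: 1/250 → 1/200 → 1/160 → 1/125 — 1 stop slower (brighter).
Aperture: f/14 → f/13 → f/11 — 2/3 stop wider (brighter).
Net change so far: 1 2/3 stops brighter. Offset with the ISO: 20000 → 16000 → 12800 → 10000 → 8000 → 6400.

ISO 6400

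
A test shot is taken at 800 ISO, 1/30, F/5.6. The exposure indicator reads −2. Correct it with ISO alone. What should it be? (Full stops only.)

Underexposed by 2 stops → need 2 stops brighter.
ISO: 800 → 1600 → 3200.

ISO 3200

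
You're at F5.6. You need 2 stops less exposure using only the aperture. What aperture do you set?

f/11

Aperture: f/5.6 → f/8 → f/11 — 2 stops narrower (darker).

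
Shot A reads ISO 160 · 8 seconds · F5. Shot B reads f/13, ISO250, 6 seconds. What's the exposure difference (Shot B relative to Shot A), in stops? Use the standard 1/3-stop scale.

2 1/3 stops darker

Aperture: f/5 → f/5.6 → f/6.3 → f/7.1 → f/8 → f/9 → f/10 → f/11 → f/13 — 2 2/3 stops narrower (darker).
Shutter speed: 8 → 6 — 1/3 stop shorter (darker).
ISO: 160 → 200 → 250 — 2/3 stop higher (brighter).
Net: −2 2/3 −1/3 +2/3 = −2 1/3 stops.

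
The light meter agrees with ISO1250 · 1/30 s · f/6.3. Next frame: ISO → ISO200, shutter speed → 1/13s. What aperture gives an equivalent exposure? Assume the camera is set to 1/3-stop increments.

ISO: 1250 → 1000 → 800 → 640 → 500 → 400 → 320 → 250 → 200 — 2 2/3 stops dropped (darker).
Shutter speed: 1/30 → 1/25 → 1/20 → 1/15 → 1/13 — 1 1/3 stops slower (brighter).
Net change so far: 1 1/3 stops darker. Offset with the aperture: f/6.3 → f/5.6 → f/5 → f/4.5 → f/4.

f/4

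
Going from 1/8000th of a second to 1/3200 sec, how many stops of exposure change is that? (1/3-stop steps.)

1 1/3 stops

1/8000 → 1/6400 → 1/5000 → 1/4000 → 1/3200 — count the steps: 4 third-stops = 1 1/3 stops.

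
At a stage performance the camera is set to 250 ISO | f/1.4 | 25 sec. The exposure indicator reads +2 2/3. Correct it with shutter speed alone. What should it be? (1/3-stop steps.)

4 s

Overexposed by 2 2/3 stops → need 2 2/3 stops darker.
Shutter speed: 25 → 20 → 15 → 13 → 10 → 8 → 6 → 5 → 4.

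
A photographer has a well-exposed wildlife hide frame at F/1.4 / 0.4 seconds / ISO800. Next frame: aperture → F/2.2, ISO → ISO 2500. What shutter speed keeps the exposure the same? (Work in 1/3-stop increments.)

Aperture: f/1.4 → f/1.6 → f/1.8 → f/2 → f/2.2 — 1 1/3 stops stopped down (darker).
ISO: 800 → 1000 → 1250 → 1600 → 2000 → 2500 — 1 2/3 stops raised (brighter).
Net change so far: 1/3 stop brighter. Offset with the shutter speed: 0.4 → 0.3.

0.3 s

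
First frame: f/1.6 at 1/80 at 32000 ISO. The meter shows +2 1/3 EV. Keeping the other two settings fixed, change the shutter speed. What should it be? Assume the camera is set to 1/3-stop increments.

Overexposed by 2 1/3 stops → need 2 1/3 stops darker.
Shutter speed: 1/80 → 1/100 → 1/125 → 1/160 → 1/200 → 1/250 → 1/320 → 1/400.

1/400s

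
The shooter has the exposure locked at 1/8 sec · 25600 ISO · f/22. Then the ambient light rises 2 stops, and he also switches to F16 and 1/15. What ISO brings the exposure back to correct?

ISO 6400

Scene light: 2 stops brighter.
Aperture: f/22 → f/16 — 1 stop larger aperture (brighter).
Shutter speed: 1/8 → 1/15 — 1 stop faster (darker).
Net so far: 2 stops brighter. ISO: 25600 → 12800 → 6400.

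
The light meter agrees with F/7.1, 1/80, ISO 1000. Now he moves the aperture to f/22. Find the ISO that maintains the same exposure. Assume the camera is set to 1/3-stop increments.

Aperture: f/7.1 → f/8 → f/9 → f/10 → f/11 → f/13 → f/14 → f/16 → f/18 → f/20 → f/22 — 3 1/3 stops narrower (darker).
Need 3 1/3 stops brighter from the ISO: 1000 → 1250 → 1600 → 2000 → 2500 → 3200 → 4000 → 5000 → 6400 → 8000 → 10000.

ISO 10000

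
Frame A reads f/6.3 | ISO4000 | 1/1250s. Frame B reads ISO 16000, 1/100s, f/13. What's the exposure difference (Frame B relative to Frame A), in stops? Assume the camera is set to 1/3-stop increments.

Aperture: f/6.3 → f/7.1 → f/8 → f/9 → f/10 → f/11 → f/13 — 2 stops narrower (darker).
Shutter speed: 1/1250 → 1/1000 → 1/800 → 1/640 → 1/500 → 1/400 → 1/320 → 1/250 → 1/200 → 1/160 → 1/125 → 1/100 — 3 2/3 stops longer (brighter).
ISO: 4000 → 5000 → 6400 → 8000 → 10000 → 12800 → 16000 — 2 stops higher (brighter).
Net: −2 +3 2/3 +2 = +3 2/3 stops.

3 2/3 stops brighter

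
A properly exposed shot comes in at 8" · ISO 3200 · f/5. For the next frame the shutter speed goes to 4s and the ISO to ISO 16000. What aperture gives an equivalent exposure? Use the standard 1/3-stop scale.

Shutter speed: 8 → 6 → 5 → 4 — 1 stop faster (darker).
ISO: 3200 → 4000 → 5000 → 6400 → 8000 → 10000 → 12800 → 16000 — 2 1/3 stops raised (brighter).
Net change so far: 1 1/3 stops brighter. Offset with the aperture: f/5 → f/5.6 → f/6.3 → f/7.1 → f/8.

f/8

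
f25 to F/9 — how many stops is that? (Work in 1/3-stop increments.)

f/25 → f/22 → f/20 → f/18 → f/16 → f/14 → f/13 → f/11 → f/10 → f/9 — count the steps: 9 third-stops = 3 stops.

3 stops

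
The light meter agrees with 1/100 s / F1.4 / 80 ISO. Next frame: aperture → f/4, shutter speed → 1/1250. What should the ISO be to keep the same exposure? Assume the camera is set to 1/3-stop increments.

ISO 8000

Aperture: f/1.4 → f/1.6 → f/1.8 → f/2 → f/2.2 → f/2.5 → f/2.8 → f/3.2 → f/3.5 → f/4 — 3 stops stopped down (darker).
Shutter speed: 1/100 → 1/125 → 1/160 → 1/200 → 1/250 → 1/320 → 1/400 → 1/500 → 1/640 → 1/800 → 1/1000 → 1/1250 — 3 2/3 stops shorter (darker).
Net change so far: 6 2/3 stops darker. Offset with the ISO: 80 → 100 → 125 → 160 → 200 → 250 → 320 → 400 → 500 → 640 → 800 → 1000 → 1250 → 1600 → 2000 → 2500 → 3200 → 4000 → 5000 → 6400 → 8000.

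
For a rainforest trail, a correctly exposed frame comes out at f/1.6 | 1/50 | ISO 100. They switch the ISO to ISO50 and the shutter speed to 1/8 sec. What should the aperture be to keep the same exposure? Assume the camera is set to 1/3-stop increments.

ISO: 100 → 80 → 64 → 50 — 1 stop lower (darker).
Shutter speed: 1/50 → 1/40 → 1/30 → 1/25 → 1/20 → 1/15 → 1/13 → 1/10 → 1/8 — 2 2/3 stops slower (brighter).
Net change so far: 1 2/3 stops brighter. Offset with the aperture: f/1.6 → f/1.8 → f/2 → f/2.2 → f/2.5 → f/2.8.

f/2.8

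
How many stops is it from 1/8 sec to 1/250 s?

1/8 → 1/15 → 1/30 → 1/60 → 1/125 → 1/250 — count the steps: 5 stops.

5 stops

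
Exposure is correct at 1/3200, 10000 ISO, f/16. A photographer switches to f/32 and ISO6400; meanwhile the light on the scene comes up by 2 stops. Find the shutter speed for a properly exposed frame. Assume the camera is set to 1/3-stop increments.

Scene light: 2 stops brighter.
Aperture: f/16 → f/18 → f/20 → f/22 → f/25 → f/29 → f/32 — 2 stops narrower (darker).
ISO: 10000 → 8000 → 6400 — 2/3 stop dropped (darker).
Net so far: 2/3 stop darker. Shutter speed: 1/3200 → 1/2500 → 1/2000.

1/2000s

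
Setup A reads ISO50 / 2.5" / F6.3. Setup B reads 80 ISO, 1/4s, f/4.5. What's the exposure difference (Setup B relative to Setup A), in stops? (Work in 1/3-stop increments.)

1 2/3 stops darker

Aperture: f/6.3 → f/5.6 → f/5 → f/4.5 — 1 stop larger aperture (brighter).
Shutter speed: 2.5 → 2 → 1.6 → 1.3 → 1 → 0.8 → 0.6 → 0.5 → 0.4 → 0.3 → 1/4 — 3 1/3 stops faster (darker).
ISO: 50 → 64 → 80 — 2/3 stop raised (brighter).
Net: +1 −3 1/3 +2/3 = −1 2/3 stops.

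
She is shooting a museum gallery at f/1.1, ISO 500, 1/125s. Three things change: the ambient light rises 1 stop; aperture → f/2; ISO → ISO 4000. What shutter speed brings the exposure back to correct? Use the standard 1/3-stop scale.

1/640s

Scene light: 1 stop brighter.
Aperture: f/1.1 → f/1.2 → f/1.4 → f/1.6 → f/1.8 → f/2 — 1 2/3 stops narrower (darker).
ISO: 500 → 640 → 800 → 1000 → 1250 → 1600 → 2000 → 2500 → 3200 → 4000 — 3 stops higher (brighter).
Net so far: 2 1/3 stops brighter. Shutter speed: 1/125 → 1/160 → 1/200 → 1/250 → 1/320 → 1/400 → 1/500 → 1/640.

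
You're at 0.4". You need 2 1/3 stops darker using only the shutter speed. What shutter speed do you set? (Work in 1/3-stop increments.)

Shutter speed: 0.4 → 0.3 → 1/4 → 1/5 → 1/6 → 1/8 → 1/10 → 1/13 — 2 1/3 stops faster (darker).

1/13s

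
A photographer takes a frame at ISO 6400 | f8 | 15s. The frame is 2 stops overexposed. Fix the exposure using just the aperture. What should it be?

f/16

Overexposed by 2 stops → need 2 stops darker.
Aperture: f/8 → f/11 → f/16.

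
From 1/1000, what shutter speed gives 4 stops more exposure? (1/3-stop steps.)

Shutter speed: 1/1000 → 1/800 → 1/640 → 1/500 → 1/400 → 1/320 → 1/250 → 1/200 → 1/160 → 1/125 → 1/100 → 1/80 → 1/60 — 4 stops longer (brighter).

1/60s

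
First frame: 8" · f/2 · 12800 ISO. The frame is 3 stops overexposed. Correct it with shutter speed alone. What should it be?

Overexposed by 3 stops → need 3 stops darker.
Shutter speed: 8 → 4 → 2 → 1.

1 s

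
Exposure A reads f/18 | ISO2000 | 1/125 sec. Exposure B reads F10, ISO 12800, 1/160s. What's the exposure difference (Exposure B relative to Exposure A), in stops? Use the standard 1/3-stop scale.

4 stops brighter

Aperture: f/18 → f/16 → f/14 → f/13 → f/11 → f/10 — 1 2/3 stops wider (brighter).
Shutter speed: 1/125 → 1/160 — 1/3 stop shorter (darker).
ISO: 2000 → 2500 → 3200 → 4000 → 5000 → 6400 → 8000 → 10000 → 12800 — 2 2/3 stops raised (brighter).
Net: +1 2/3 −1/3 +2 2/3 = +4 stops.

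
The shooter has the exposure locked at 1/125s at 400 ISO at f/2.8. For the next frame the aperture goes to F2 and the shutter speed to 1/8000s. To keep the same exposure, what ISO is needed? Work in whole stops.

ISO 12800

Aperture: f/2.8 → f/2 — 1 stop wider (brighter).
Shutter speed: 1/125 → 1/250 → 1/500 → 1/1000 → 1/2000 → 1/4000 → 1/8000 — 6 stops faster (darker).
Net change so far: 5 stops darker. Offset with the ISO: 400 → 800 → 1600 → 3200 → 6400 → 12800.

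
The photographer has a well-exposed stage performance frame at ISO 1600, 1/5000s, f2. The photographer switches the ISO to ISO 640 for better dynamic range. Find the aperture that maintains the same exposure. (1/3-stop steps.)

f/1.2

ISO: 1600 → 1250 → 1000 → 800 → 640 — 1 1/3 stops dropped (darker).
Need 1 1/3 stops brighter from the aperture: f/2 → f/1.8 → f/1.6 → f/1.4 → f/1.2.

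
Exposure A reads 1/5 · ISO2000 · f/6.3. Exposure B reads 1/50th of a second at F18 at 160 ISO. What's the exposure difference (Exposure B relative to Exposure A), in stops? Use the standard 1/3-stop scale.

10 stops darker

Aperture: f/6.3 → f/7.1 → f/8 → f/9 → f/10 → f/11 → f/13 → f/14 → f/16 → f/18 — 3 stops smaller aperture (darker).
Shutter speed: 1/5 → 1/6 → 1/8 → 1/10 → 1/13 → 1/15 → 1/20 → 1/25 → 1/30 → 1/40 → 1/50 — 3 1/3 stops faster (darker).
ISO: 2000 → 1600 → 1250 → 1000 → 800 → 640 → 500 → 400 → 320 → 250 → 200 → 160 — 3 2/3 stops lower (darker).
Net: −3 −3 1/3 −3 2/3 = −10 stops.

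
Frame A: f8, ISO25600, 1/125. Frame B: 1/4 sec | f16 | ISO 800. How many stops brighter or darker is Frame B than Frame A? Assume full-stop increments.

Aperture: f/8 → f/11 → f/16 — 2 stops stopped down (darker).
Shutter speed: 1/125 → 1/60 → 1/30 → 1/15 → 1/8 → 1/4 — 5 stops longer (brighter).
ISO: 25600 → 12800 → 6400 → 3200 → 1600 → 800 — 5 stops lower (darker).
Net: −2 +5 −5 = −2 stops.

2 stops darker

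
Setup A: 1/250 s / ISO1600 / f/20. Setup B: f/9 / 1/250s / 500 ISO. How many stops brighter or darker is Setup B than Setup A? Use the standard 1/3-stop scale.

Aperture: f/20 → f/18 → f/16 → f/14 → f/13 → f/11 → f/10 → f/9 — 2 1/3 stops opened up (brighter).
Shutter speed: unchanged.
ISO: 1600 → 1250 → 1000 → 800 → 640 → 500 — 1 2/3 stops lower (darker).
Net: +2 1/3 −1 2/3 = +2/3 stops.

2/3 stop brighter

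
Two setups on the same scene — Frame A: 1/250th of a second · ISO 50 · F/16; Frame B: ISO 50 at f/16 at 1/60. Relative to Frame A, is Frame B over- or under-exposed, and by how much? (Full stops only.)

Aperture: unchanged.
Shutter speed: 1/250 → 1/125 → 1/60 — 2 stops slower (brighter).
ISO: unchanged.
Net: +2 = +2 stops.

2 stops brighter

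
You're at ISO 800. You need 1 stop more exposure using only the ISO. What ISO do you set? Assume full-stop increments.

ISO 1600

ISO: 800 → 1600 — 1 stop raised (brighter).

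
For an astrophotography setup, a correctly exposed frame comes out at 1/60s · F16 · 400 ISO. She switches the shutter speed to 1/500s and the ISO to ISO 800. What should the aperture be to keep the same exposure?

f/8

Shutter speed: 1/60 → 1/125 → 1/250 → 1/500 — 3 stops faster (darker).
ISO: 400 → 800 — 1 stop higher (brighter).
Net change so far: 2 stops darker. Offset with the aperture: f/16 → f/11 → f/8.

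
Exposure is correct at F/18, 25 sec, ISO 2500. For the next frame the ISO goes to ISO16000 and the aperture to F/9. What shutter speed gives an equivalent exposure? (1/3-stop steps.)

1 s

ISO: 2500 → 3200 → 4000 → 5000 → 6400 → 8000 → 10000 → 12800 → 16000 — 2 2/3 stops raised (brighter).
Aperture: f/18 → f/16 → f/14 → f/13 → f/11 → f/10 → f/9 — 2 stops larger aperture (brighter).
Net change so far: 4 2/3 stops brighter. Offset with the shutter speed: 25 → 20 → 15 → 13 → 10 → 8 → 6 → 5 → 4 → 3.2 → 2.5 → 2 → 1.6 → 1.3 → 1.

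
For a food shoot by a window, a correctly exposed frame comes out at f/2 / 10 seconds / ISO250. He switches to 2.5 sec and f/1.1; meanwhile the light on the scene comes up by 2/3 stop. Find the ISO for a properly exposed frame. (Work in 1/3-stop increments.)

ISO 200

Scene light: 2/3 stop brighter.
Shutter speed: 10 → 8 → 6 → 5 → 4 → 3.2 → 2.5 — 2 stops faster (darker).
Aperture: f/2 → f/1.8 → f/1.6 → f/1.4 → f/1.2 → f/1.1 — 1 2/3 stops opened up (brighter).
Net so far: 1/3 stop brighter. ISO: 250 → 200.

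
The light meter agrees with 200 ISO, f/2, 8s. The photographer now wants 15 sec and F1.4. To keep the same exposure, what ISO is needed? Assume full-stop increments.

ISO 50

Shutter speed: 8 → 15 — 1 stop longer (brighter).
Aperture: f/2 → f/1.4 — 1 stop wider (brighter).
Net change so far: 2 stops brighter. Offset with the ISO: 200 → 100 → 50.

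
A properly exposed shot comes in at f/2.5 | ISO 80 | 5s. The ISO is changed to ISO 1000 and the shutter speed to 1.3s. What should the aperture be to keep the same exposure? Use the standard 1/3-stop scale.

ISO: 80 → 100 → 125 → 160 → 200 → 250 → 320 → 400 → 500 → 640 → 800 → 1000 — 3 2/3 stops raised (brighter).
Shutter speed: 5 → 4 → 3.2 → 2.5 → 2 → 1.6 → 1.3 — 2 stops shorter (darker).
Net change so far: 1 2/3 stops brighter. Offset with the aperture: f/2.5 → f/2.8 → f/3.2 → f/3.5 → f/4 → f/4.5.

f/4.5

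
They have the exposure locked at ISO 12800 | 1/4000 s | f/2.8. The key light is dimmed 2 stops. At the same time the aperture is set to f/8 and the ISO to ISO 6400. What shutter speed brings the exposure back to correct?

1/60s

Scene light: 2 stops darker.
Aperture: f/2.8 → f/4 → f/5.6 → f/8 — 3 stops narrower (darker).
ISO: 12800 → 6400 — 1 stop dropped (darker).
Net so far: 6 stops darker. Shutter speed: 1/4000 → 1/2000 → 1/1000 → 1/500 → 1/250 → 1/125 → 1/60.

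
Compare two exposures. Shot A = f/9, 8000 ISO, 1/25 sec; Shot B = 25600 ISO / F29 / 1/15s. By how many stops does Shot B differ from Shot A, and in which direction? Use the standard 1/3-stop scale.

1 stop darker

Aperture: f/9 → f/10 → f/11 → f/13 → f/14 → f/16 → f/18 → f/20 → f/22 → f/25 → f/29 — 3 1/3 stops smaller aperture (darker).
Shutter speed: 1/25 → 1/20 → 1/15 — 2/3 stop slower (brighter).
ISO: 8000 → 10000 → 12800 → 16000 → 20000 → 25600 — 1 2/3 stops raised (brighter).
Net: −3 1/3 +2/3 +1 2/3 = −1 stop.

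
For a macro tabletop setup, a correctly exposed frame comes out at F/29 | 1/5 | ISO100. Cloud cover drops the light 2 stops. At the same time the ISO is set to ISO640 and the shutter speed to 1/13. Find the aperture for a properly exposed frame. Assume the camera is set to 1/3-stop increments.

Scene light: 2 stops darker.
ISO: 100 → 125 → 160 → 200 → 250 → 320 → 400 → 500 → 640 — 2 2/3 stops raised (brighter).
Shutter speed: 1/5 → 1/6 → 1/8 → 1/10 → 1/13 — 1 1/3 stops shorter (darker).
Net so far: 2/3 stop darker. Aperture: f/29 → f/25 → f/22.

f/22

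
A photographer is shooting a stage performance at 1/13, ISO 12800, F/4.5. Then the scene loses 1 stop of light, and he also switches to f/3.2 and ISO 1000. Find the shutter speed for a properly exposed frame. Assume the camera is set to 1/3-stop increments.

Scene light: 1 stop darker.
Aperture: f/4.5 → f/4 → f/3.5 → f/3.2 — 1 stop wider (brighter).
ISO: 12800 → 10000 → 8000 → 6400 → 5000 → 4000 → 3200 → 2500 → 2000 → 1600 → 1250 → 1000 — 3 2/3 stops dropped (darker).
Net so far: 3 2/3 stops darker. Shutter speed: 1/13 → 1/10 → 1/8 → 1/6 → 1/5 → 1/4 → 0.3 → 0.4 → 0.5 → 0.6 → 0.8 → 1.

1 s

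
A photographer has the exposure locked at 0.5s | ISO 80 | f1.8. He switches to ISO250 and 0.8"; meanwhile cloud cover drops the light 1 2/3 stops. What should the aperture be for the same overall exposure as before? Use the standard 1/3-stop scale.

f/2.2

Scene light: 1 2/3 stops darker.
ISO: 80 → 100 → 125 → 160 → 200 → 250 — 1 2/3 stops raised (brighter).
Shutter speed: 0.5 → 0.6 → 0.8 — 2/3 stop slower (brighter).
Net so far: 2/3 stop brighter. Aperture: f/1.8 → f/2 → f/2.2.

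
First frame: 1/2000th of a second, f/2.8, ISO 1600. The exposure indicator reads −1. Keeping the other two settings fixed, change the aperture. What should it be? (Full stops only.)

f/2

Underexposed by 1 stop → need 1 stop brighter.
Aperture: f/2.8 → f/2.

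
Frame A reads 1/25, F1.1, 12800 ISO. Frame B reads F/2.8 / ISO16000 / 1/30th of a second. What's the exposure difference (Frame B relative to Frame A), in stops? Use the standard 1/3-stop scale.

2 2/3 stops darker

Aperture: f/1.1 → f/1.2 → f/1.4 → f/1.6 → f/1.8 → f/2 → f/2.2 → f/2.5 → f/2.8 — 2 2/3 stops stopped down (darker).
Shutter speed: 1/25 → 1/30 — 1/3 stop faster (darker).
ISO: 12800 → 16000 — 1/3 stop raised (brighter).
Net: −2 2/3 −1/3 +1/3 = −2 2/3 stops.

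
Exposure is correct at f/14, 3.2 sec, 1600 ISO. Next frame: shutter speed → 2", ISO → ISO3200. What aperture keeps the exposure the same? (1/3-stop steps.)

Shutter speed: 3.2 → 2.5 → 2 — 2/3 stop faster (darker).
ISO: 1600 → 2000 → 2500 → 3200 — 1 stop raised (brighter).
Net change so far: 1/3 stop brighter. Offset with the aperture: f/14 → f/16.

f/16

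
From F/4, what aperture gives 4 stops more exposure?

Aperture: f/4 → f/2.8 → f/2 → f/1.4 → f/1.0 — 4 stops larger aperture (brighter).

f/1.0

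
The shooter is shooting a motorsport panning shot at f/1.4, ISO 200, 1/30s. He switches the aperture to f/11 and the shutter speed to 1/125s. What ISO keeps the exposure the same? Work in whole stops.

Aperture: f/1.4 → f/2 → f/2.8 → f/4 → f/5.6 → f/8 → f/11 — 6 stops smaller aperture (darker).
Shutter speed: 1/30 → 1/60 → 1/125 — 2 stops shorter (darker).
Net change so far: 8 stops darker. Offset with the ISO: 200 → 400 → 800 → 1600 → 3200 → 6400 → 12800 → 25600 → 51200.

ISO 51200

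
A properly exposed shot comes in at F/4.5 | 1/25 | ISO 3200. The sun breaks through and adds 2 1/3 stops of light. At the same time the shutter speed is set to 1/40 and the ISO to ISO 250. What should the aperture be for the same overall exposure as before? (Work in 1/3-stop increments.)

f/2.2

Scene light: 2 1/3 stops brighter.
Shutter speed: 1/25 → 1/30 → 1/40 — 2/3 stop faster (darker).
ISO: 3200 → 2500 → 2000 → 1600 → 1250 → 1000 → 800 → 640 → 500 → 400 → 320 → 250 — 3 2/3 stops dropped (darker).
Net so far: 2 stops darker. Aperture: f/4.5 → f/4 → f/3.5 → f/3.2 → f/2.8 → f/2.5 → f/2.2.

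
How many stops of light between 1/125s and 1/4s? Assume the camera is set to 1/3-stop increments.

5 stops

1/125 → 1/100 → 1/80 → 1/60 → 1/50 → 1/40 → 1/30 → 1/25 → 1/20 → 1/15 → 1/13 → 1/10 → 1/8 → 1/6 → 1/5 → 1/4 — count the steps: 15 third-stops = 5 stops.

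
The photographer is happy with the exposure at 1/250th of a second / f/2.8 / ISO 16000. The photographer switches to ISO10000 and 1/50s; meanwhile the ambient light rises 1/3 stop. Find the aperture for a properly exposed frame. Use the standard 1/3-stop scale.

f/5.6

Scene light: 1/3 stop brighter.
ISO: 16000 → 12800 → 10000 — 2/3 stop lower (darker).
Shutter speed: 1/250 → 1/200 → 1/160 → 1/125 → 1/100 → 1/80 → 1/60 → 1/50 — 2 1/3 stops longer (brighter).
Net so far: 2 stops brighter. Aperture: f/2.8 → f/3.2 → f/3.5 → f/4 → f/4.5 → f/5 → f/5.6.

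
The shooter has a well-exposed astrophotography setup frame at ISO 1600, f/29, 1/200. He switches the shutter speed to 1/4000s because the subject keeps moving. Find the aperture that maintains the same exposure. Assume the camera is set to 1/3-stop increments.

Shutter speed: 1/200 → 1/250 → 1/320 → 1/400 → 1/500 → 1/640 → 1/800 → 1/1000 → 1/1250 → 1/1600 → 1/2000 → 1/2500 → 1/3200 → 1/4000 — 4 1/3 stops shorter (darker).
Need 4 1/3 stops brighter from the aperture: f/29 → f/25 → f/22 → f/20 → f/18 → f/16 → f/14 → f/13 → f/11 → f/10 → f/9 → f/8 → f/7.1 → f/6.3.

f/6.3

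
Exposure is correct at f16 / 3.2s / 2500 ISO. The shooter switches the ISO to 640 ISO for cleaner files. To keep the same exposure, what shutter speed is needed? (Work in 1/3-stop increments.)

ISO: 2500 → 2000 → 1600 → 1250 → 1000 → 800 → 640 — 2 stops lower (darker).
Need 2 stops brighter from the shutter speed: 3.2 → 4 → 5 → 6 → 8 → 10 → 13.

13 s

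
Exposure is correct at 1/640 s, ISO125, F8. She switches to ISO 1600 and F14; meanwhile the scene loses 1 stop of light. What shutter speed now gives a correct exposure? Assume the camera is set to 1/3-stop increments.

Scene light: 1 stop darker.
ISO: 125 → 160 → 200 → 250 → 320 → 400 → 500 → 640 → 800 → 1000 → 1250 → 1600 — 3 2/3 stops raised (brighter).
Aperture: f/8 → f/9 → f/10 → f/11 → f/13 → f/14 — 1 2/3 stops stopped down (darker).
Net so far: 1 stop brighter. Shutter speed: 1/640 → 1/800 → 1/1000 → 1/1250.

1/1250s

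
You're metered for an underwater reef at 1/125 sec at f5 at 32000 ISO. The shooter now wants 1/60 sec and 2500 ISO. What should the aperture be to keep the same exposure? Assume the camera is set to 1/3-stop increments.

f/2

Shutter speed: 1/125 → 1/100 → 1/80 → 1/60 — 1 stop slower (brighter).
ISO: 32000 → 25600 → 20000 → 16000 → 12800 → 10000 → 8000 → 6400 → 5000 → 4000 → 3200 → 2500 — 3 2/3 stops dropped (darker).
Net change so far: 2 2/3 stops darker. Offset with the aperture: f/5 → f/4.5 → f/4 → f/3.5 → f/3.2 → f/2.8 → f/2.5 → f/2.2 → f/2.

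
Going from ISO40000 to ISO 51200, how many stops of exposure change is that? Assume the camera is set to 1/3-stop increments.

40000 → 51200 — count the steps: 1 third-stops = 1/3 stop.

1/3 stop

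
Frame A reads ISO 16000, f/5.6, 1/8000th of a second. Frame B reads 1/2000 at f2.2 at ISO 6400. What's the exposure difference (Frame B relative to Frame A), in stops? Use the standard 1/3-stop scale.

Aperture: f/5.6 → f/5 → f/4.5 → f/4 → f/3.5 → f/3.2 → f/2.8 → f/2.5 → f/2.2 — 2 2/3 stops opened up (brighter).
Shutter speed: 1/8000 → 1/6400 → 1/5000 → 1/4000 → 1/3200 → 1/2500 → 1/2000 — 2 stops longer (brighter).
ISO: 16000 → 12800 → 10000 → 8000 → 6400 — 1 1/3 stops dropped (darker).
Net: +2 2/3 +2 −1 1/3 = +3 1/3 stops.

3 1/3 stops brighter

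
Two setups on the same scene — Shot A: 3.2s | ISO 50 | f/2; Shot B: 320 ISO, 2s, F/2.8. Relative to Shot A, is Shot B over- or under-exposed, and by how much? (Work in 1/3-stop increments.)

Aperture: f/2 → f/2.2 → f/2.5 → f/2.8 — 1 stop stopped down (darker).
Shutter speed: 3.2 → 2.5 → 2 — 2/3 stop faster (darker).
ISO: 50 → 64 → 80 → 100 → 125 → 160 → 200 → 250 → 320 — 2 2/3 stops raised (brighter).
Net: −1 −2/3 +2 2/3 = +1 stop.

1 stop brighter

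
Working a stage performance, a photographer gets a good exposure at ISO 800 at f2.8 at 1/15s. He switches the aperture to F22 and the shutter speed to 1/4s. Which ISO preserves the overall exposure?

ISO 12800

Aperture: f/2.8 → f/4 → f/5.6 → f/8 → f/11 → f/16 → f/22 — 6 stops narrower (darker).
Shutter speed: 1/15 → 1/8 → 1/4 — 2 stops longer (brighter).
Net change so far: 4 stops darker. Offset with the ISO: 800 → 1600 → 3200 → 6400 → 12800.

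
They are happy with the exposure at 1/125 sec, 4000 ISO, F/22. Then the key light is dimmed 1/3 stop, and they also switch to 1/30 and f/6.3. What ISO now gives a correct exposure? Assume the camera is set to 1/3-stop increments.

ISO 100

Scene light: 1/3 stop darker.
Shutter speed: 1/125 → 1/100 → 1/80 → 1/60 → 1/50 → 1/40 → 1/30 — 2 stops slower (brighter).
Aperture: f/22 → f/20 → f/18 → f/16 → f/14 → f/13 → f/11 → f/10 → f/9 → f/8 → f/7.1 → f/6.3 — 3 2/3 stops larger aperture (brighter).
Net so far: 5 1/3 stops brighter. ISO: 4000 → 3200 → 2500 → 2000 → 1600 → 1250 → 1000 → 800 → 640 → 500 → 400 → 320 → 250 → 200 → 160 → 125 → 100.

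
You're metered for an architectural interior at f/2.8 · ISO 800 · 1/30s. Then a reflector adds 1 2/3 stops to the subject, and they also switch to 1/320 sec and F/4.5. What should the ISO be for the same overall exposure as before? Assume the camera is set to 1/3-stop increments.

ISO 6400

Scene light: 1 2/3 stops brighter.
Shutter speed: 1/30 → 1/40 → 1/50 → 1/60 → 1/80 → 1/100 → 1/125 → 1/160 → 1/200 → 1/250 → 1/320 — 3 1/3 stops shorter (darker).
Aperture: f/2.8 → f/3.2 → f/3.5 → f/4 → f/4.5 — 1 1/3 stops smaller aperture (darker).
Net so far: 3 stops darker. ISO: 800 → 1000 → 1250 → 1600 → 2000 → 2500 → 3200 → 4000 → 5000 → 6400.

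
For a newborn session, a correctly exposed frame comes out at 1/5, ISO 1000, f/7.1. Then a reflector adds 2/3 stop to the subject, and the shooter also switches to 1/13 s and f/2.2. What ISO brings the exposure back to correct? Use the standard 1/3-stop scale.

Scene light: 2/3 stop brighter.
Shutter speed: 1/5 → 1/6 → 1/8 → 1/10 → 1/13 — 1 1/3 stops shorter (darker).
Aperture: f/7.1 → f/6.3 → f/5.6 → f/5 → f/4.5 → f/4 → f/3.5 → f/3.2 → f/2.8 → f/2.5 → f/2.2 — 3 1/3 stops wider (brighter).
Net so far: 2 2/3 stops brighter. ISO: 1000 → 800 → 640 → 500 → 400 → 320 → 250 → 200 → 160.

ISO 160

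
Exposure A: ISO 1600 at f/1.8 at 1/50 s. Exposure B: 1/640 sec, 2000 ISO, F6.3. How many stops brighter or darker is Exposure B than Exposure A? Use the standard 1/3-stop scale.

7 stops darker

Aperture: f/1.8 → f/2 → f/2.2 → f/2.5 → f/2.8 → f/3.2 → f/3.5 → f/4 → f/4.5 → f/5 → f/5.6 → f/6.3 — 3 2/3 stops stopped down (darker).
Shutter speed: 1/50 → 1/60 → 1/80 → 1/100 → 1/125 → 1/160 → 1/200 → 1/250 → 1/320 → 1/400 → 1/500 → 1/640 — 3 2/3 stops shorter (darker).
ISO: 1600 → 2000 — 1/3 stop higher (brighter).
Net: −3 2/3 −3 2/3 +1/3 = −7 stops.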